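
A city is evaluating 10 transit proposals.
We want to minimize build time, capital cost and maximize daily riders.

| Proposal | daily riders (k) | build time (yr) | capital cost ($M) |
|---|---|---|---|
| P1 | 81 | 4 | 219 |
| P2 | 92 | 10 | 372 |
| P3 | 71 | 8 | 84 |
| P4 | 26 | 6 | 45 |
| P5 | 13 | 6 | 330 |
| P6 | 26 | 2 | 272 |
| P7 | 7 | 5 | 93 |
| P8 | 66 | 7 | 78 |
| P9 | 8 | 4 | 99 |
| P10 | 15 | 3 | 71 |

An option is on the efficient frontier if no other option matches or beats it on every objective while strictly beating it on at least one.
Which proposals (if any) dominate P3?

none

P1: worse on capital cost (219 vs 84).
P2: worse on build time (10 vs 8).
P4: worse on daily riders (26 vs 71).
P5: worse on daily riders (13 vs 71).
P6: worse on daily riders (26 vs 71).
P7: worse on daily riders (7 vs 71).
P8: worse on daily riders (66 vs 71).
P9: worse on daily riders (8 vs 71).
P10: worse on daily riders (15 vs 71).
No option dominates P3.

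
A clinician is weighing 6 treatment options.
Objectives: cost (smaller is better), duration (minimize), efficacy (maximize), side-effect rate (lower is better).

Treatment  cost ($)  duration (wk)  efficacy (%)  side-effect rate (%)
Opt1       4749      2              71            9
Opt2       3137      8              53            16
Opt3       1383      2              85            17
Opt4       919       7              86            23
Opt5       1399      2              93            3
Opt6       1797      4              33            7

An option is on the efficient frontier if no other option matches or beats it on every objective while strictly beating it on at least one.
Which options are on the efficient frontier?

Opt3, Opt4, Opt5

Opt1: dominated by Opt5 (cost 1399≤4749, duration 2≤2, efficacy 93≥71, side-effect rate 3≤9).
Opt2: dominated by Opt5 (cost 1399≤3137, duration 2≤8, efficacy 93≥53, side-effect rate 3≤16).
Opt3: not dominated.
Opt4: not dominated (best cost).
Opt5: not dominated (best efficacy).
Opt6: dominated by Opt5 (cost 1399≤1797, duration 2≤4, efficacy 93≥33, side-effect rate 3≤7).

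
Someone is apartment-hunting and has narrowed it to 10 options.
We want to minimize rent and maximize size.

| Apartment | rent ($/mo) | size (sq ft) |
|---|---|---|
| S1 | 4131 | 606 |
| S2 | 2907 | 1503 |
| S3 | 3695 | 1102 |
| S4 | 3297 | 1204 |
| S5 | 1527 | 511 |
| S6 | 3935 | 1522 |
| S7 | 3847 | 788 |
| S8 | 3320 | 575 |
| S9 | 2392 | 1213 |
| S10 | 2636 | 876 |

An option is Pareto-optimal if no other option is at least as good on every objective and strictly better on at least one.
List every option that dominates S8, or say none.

S2, S4, S9, S10

S2: rent 2907≤3320, size 1503≥575 — dominates S8.
S4: rent 3297≤3320, size 1204≥575 — dominates S8.
S9: rent 2392≤3320, size 1213≥575 — dominates S8.
S10: rent 2636≤3320, size 876≥575 — dominates S8.
Others (S1, S3, S5, S6, S7) are each worse than S8 on at least one objective.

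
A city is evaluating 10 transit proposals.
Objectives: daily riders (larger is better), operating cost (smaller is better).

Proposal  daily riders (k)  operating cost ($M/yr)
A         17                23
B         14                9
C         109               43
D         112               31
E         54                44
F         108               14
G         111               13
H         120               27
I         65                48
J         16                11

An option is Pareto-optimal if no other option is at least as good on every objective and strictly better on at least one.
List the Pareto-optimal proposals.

A: dominated by F (daily riders 108≥17, operating cost 14≤23).
B: not dominated (best operating cost).
C: dominated by D (daily riders 112≥109, operating cost 31≤43).
D: dominated by H (daily riders 120≥112, operating cost 27≤31).
E: dominated by C (daily riders 109≥54, operating cost 43≤44).
F: dominated by G (daily riders 111≥108, operating cost 13≤14).
G: not dominated.
H: not dominated (best daily riders).
I: dominated by C (daily riders 109≥65, operating cost 43≤48).
J: not dominated.

B, G, H, J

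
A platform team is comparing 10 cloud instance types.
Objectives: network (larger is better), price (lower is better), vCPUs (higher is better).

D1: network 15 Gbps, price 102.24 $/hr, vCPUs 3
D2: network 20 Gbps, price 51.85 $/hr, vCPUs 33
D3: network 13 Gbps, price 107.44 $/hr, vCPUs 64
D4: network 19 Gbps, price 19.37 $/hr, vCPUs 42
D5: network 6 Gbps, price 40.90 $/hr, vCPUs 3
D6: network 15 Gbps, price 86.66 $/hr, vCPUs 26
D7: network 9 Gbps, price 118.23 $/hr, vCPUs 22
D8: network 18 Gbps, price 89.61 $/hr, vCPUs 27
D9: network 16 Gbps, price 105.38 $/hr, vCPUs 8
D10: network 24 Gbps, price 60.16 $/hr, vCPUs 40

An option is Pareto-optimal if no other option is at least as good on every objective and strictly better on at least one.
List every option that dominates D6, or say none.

D2: network 20≥15, price 51.85≤86.66, vCPUs 33≥26 — dominates D6.
D4: network 19≥15, price 19.37≤86.66, vCPUs 42≥26 — dominates D6.
D10: network 24≥15, price 60.16≤86.66, vCPUs 40≥26 — dominates D6.
Others (D1, D3, D5, D7, D8, D9) are each worse than D6 on at least one objective.

D2, D4, D10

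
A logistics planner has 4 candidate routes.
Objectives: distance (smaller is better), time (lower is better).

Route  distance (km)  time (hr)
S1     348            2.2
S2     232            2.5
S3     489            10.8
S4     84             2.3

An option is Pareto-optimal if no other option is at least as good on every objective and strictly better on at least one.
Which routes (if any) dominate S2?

S4

S4: distance 84≤232, time 2.3≤2.5 — dominates S2.
Others (S1, S3) are each worse than S2 on at least one objective.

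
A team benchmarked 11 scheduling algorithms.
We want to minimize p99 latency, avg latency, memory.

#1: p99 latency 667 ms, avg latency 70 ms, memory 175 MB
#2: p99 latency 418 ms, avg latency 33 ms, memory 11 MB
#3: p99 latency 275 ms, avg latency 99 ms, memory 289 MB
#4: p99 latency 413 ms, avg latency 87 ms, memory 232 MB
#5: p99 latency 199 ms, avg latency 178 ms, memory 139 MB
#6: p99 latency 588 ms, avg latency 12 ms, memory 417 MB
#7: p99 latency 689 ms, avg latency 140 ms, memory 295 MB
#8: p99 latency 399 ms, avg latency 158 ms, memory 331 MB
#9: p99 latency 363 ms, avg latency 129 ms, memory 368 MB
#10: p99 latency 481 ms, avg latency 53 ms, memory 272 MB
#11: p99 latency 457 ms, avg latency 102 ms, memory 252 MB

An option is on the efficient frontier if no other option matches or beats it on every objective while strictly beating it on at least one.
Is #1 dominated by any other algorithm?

#2 vs #1: p99 latency 418≤667, avg latency 33≤70, memory 11≤175 — #2 is at least as good on every objective and strictly better on at least one, so #2 dominates #1.

Yes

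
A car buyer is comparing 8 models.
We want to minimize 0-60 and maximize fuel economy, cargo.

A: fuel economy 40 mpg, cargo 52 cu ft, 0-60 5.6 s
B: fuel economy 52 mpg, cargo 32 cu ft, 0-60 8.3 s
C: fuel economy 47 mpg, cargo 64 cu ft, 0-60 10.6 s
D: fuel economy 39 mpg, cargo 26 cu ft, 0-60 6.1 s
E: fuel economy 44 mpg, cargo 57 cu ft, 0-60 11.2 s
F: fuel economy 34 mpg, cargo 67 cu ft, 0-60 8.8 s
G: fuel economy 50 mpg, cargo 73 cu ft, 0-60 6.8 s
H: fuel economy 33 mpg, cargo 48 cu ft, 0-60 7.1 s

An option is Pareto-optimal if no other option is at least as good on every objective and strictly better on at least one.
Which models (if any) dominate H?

A: fuel economy 40≥33, cargo 52≥48, 0-60 5.6≤7.1 — dominates H.
G: fuel economy 50≥33, cargo 73≥48, 0-60 6.8≤7.1 — dominates H.
Others (B, C, D, E, F) are each worse than H on at least one objective.

A, G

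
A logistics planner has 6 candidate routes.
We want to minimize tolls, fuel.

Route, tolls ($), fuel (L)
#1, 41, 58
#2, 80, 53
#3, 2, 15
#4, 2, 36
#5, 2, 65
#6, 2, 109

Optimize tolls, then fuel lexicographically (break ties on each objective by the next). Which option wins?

#3

First minimize tolls: best is 2, kept {#3, #4, #5, #6}.
Then minimize fuel: best is 15, kept {#3}.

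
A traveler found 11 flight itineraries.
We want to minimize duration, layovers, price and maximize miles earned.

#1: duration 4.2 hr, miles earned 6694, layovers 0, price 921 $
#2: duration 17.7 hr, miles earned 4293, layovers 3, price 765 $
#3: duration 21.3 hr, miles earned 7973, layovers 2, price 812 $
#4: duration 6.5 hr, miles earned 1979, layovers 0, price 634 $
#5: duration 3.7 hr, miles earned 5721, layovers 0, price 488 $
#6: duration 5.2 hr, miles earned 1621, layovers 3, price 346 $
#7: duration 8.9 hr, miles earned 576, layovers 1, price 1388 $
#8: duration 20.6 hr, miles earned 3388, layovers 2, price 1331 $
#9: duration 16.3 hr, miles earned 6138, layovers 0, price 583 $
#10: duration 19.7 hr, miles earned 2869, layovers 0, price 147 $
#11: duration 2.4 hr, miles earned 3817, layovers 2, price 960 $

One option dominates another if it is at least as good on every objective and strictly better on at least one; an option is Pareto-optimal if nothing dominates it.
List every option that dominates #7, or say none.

#1, #4, #5

#1: duration 4.2≤8.9, miles earned 6694≥576, layovers 0≤1, price 921≤1388 — dominates #7.
#4: duration 6.5≤8.9, miles earned 1979≥576, layovers 0≤1, price 634≤1388 — dominates #7.
#5: duration 3.7≤8.9, miles earned 5721≥576, layovers 0≤1, price 488≤1388 — dominates #7.
Others (#2, #3, #6, #8, #9, #10, #11) are each worse than #7 on at least one objective.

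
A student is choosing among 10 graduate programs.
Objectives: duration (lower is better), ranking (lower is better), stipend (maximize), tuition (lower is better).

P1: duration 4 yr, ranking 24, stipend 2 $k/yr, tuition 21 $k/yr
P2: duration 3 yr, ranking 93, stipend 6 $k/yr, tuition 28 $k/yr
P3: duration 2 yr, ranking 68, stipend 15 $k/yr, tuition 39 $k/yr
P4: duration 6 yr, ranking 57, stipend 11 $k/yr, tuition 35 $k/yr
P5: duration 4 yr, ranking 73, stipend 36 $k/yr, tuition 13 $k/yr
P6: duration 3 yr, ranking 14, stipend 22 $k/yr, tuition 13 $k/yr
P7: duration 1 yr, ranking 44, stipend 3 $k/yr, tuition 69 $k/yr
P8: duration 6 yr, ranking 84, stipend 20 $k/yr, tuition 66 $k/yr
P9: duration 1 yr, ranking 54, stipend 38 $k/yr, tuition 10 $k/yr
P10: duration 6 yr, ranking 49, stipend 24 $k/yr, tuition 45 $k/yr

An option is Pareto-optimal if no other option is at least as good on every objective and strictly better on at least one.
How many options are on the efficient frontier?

4

P1: dominated by P6 (duration 3≤4, ranking 14≤24, stipend 22≥2, tuition 13≤21).
P2: dominated by P6 (duration 3≤3, ranking 14≤93, stipend 22≥6, tuition 13≤28).
P3: dominated by P9 (duration 1≤2, ranking 54≤68, stipend 38≥15, tuition 10≤39).
P4: dominated by P6 (duration 3≤6, ranking 14≤57, stipend 22≥11, tuition 13≤35).
P5: dominated by P9 (duration 1≤4, ranking 54≤73, stipend 38≥36, tuition 10≤13).
P6: not dominated (best ranking).
P7: not dominated.
P8: dominated by P5 (duration 4≤6, ranking 73≤84, stipend 36≥20, tuition 13≤66).
P9: not dominated (best stipend).
P10: not dominated.
Pareto-optimal: P6, P7, P9, P10 → 4.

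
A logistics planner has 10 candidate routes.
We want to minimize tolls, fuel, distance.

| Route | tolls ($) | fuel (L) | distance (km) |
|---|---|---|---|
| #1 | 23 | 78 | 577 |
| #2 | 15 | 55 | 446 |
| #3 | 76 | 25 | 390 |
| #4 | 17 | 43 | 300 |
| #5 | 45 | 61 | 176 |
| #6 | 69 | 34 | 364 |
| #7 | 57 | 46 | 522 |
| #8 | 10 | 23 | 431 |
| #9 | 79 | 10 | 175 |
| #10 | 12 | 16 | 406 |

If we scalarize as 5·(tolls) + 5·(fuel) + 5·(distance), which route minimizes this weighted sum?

#9

#1: 5·23 + 5·78 + 5·577 = 3390
#2: 5·15 + 5·55 + 5·446 = 2580
#3: 5·76 + 5·25 + 5·390 = 2455
#4: 5·17 + 5·43 + 5·300 = 1800
#5: 5·45 + 5·61 + 5·176 = 1410
#6: 5·69 + 5·34 + 5·364 = 2335
#7: 5·57 + 5·46 + 5·522 = 3125
#8: 5·10 + 5·23 + 5·431 = 2320
#9: 5·79 + 5·10 + 5·175 = 1320
#10: 5·12 + 5·16 + 5·406 = 2170
Lowest: #9 at 1320.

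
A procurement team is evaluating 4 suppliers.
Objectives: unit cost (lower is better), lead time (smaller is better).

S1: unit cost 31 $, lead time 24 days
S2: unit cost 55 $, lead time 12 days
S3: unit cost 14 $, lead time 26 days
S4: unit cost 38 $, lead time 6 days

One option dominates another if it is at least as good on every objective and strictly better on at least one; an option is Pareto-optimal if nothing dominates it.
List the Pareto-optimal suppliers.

S1: not dominated.
S2: dominated by S4 (unit cost 38≤55, lead time 6≤12).
S3: not dominated (best unit cost).
S4: not dominated (best lead time).

S1, S3, S4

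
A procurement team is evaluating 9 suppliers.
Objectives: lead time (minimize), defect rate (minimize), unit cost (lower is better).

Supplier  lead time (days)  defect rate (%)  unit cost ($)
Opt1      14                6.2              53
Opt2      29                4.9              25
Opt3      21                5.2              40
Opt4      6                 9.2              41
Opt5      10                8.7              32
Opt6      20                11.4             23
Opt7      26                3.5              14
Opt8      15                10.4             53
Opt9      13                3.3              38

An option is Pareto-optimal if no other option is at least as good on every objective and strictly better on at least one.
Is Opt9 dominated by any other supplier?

No

Opt1: worse on lead time (14 vs 13).
Opt2: worse on lead time (29 vs 13).
Opt3: worse on lead time (21 vs 13).
Opt4: worse on defect rate (9.2 vs 3.3).
Opt5: worse on defect rate (8.7 vs 3.3).
Opt6: worse on lead time (20 vs 13).
Opt7: worse on lead time (26 vs 13).
Opt8: worse on lead time (15 vs 13).
No option is at least as good as Opt9 on every objective and strictly better on one.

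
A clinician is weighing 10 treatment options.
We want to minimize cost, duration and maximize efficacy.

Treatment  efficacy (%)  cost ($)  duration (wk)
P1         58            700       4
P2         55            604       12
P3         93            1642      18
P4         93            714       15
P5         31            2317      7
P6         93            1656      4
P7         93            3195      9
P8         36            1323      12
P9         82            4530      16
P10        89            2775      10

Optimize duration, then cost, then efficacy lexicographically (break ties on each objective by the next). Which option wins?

P1

First minimize duration: best is 4, kept {P1, P6}.
Then minimize cost: best is 700, kept {P1}.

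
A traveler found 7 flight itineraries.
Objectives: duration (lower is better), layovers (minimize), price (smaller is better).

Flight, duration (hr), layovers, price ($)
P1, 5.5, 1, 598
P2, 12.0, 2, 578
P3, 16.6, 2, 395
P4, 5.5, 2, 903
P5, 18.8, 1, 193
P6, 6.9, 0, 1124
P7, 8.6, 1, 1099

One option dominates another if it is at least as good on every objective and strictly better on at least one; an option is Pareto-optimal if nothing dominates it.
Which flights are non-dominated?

P1: not dominated.
P2: not dominated.
P3: not dominated.
P4: dominated by P1 (duration 5.5≤5.5, layovers 1≤2, price 598≤903).
P5: not dominated (best price).
P6: not dominated (best layovers).
P7: dominated by P1 (duration 5.5≤8.6, layovers 1≤1, price 598≤1099).

P1, P2, P3, P5, P6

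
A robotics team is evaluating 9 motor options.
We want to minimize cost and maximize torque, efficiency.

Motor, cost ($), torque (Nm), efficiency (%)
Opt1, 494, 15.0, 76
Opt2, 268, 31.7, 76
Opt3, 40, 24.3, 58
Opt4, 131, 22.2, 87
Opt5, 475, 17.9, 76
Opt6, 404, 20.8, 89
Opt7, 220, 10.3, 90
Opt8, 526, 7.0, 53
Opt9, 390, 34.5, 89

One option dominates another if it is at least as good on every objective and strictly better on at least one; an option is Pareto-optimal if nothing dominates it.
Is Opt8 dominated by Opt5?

Opt5 vs Opt8: cost 475≤526, torque 17.9≥7.0, efficiency 76≥53 — Opt5 is at least as good on every objective with at least one strict improvement.

Yes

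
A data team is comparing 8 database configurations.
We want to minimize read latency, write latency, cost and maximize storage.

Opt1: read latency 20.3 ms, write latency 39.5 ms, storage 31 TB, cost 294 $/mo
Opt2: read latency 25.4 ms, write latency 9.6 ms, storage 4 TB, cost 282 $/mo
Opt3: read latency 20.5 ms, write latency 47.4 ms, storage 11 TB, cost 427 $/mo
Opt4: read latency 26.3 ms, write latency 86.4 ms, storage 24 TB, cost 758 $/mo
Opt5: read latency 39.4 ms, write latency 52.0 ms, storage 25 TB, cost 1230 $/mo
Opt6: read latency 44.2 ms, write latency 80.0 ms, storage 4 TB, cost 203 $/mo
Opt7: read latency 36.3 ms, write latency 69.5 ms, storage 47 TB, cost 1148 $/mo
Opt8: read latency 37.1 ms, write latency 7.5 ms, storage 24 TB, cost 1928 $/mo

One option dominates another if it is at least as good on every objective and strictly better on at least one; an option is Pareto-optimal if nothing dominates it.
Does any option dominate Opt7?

Opt1: worse on storage (31 vs 47).
Opt2: worse on storage (4 vs 47).
Opt3: worse on storage (11 vs 47).
Opt4: worse on write latency (86.4 vs 69.5).
Opt5: worse on read latency (39.4 vs 36.3).
Opt6: worse on read latency (44.2 vs 36.3).
Opt8: worse on read latency (37.1 vs 36.3).
No option is at least as good as Opt7 on every objective and strictly better on one.

No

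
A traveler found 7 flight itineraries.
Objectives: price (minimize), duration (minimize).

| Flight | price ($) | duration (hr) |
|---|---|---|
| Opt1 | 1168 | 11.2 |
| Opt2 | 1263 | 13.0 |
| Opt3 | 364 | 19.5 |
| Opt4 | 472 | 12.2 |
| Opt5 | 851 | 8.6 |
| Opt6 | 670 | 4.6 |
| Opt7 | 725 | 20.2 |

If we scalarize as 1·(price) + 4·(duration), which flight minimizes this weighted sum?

Opt3

Opt1: 1·1168 + 4·11.2 = 1212.8
Opt2: 1·1263 + 4·13.0 = 1315.0
Opt3: 1·364 + 4·19.5 = 442.0
Opt4: 1·472 + 4·12.2 = 520.8
Opt5: 1·851 + 4·8.6 = 885.4
Opt6: 1·670 + 4·4.6 = 688.4
Opt7: 1·725 + 4·20.2 = 805.8
Lowest: Opt3 at 442.0.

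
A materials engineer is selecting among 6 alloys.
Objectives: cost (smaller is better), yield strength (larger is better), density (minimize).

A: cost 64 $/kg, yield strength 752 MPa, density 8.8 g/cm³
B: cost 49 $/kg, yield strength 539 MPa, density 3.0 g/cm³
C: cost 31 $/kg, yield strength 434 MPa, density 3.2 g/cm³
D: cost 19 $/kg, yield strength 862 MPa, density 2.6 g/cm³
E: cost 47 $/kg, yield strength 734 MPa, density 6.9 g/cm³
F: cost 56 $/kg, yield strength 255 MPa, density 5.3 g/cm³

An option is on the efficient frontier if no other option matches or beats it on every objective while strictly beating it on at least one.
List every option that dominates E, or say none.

D: cost 19≤47, yield strength 862≥734, density 2.6≤6.9 — dominates E.
Others (A, B, C, F) are each worse than E on at least one objective.

D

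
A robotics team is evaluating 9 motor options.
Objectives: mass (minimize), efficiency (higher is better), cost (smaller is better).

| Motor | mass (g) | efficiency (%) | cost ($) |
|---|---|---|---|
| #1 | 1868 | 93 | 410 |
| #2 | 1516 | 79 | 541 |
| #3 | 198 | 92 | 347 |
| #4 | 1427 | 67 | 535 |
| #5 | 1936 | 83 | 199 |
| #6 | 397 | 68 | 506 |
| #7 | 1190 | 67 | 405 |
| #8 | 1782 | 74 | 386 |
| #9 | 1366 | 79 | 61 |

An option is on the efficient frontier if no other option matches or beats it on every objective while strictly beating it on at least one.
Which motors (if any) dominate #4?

#3, #6, #7, #9

#3: mass 198≤1427, efficiency 92≥67, cost 347≤535 — dominates #4.
#6: mass 397≤1427, efficiency 68≥67, cost 506≤535 — dominates #4.
#7: mass 1190≤1427, efficiency 67≥67, cost 405≤535 — dominates #4.
#9: mass 1366≤1427, efficiency 79≥67, cost 61≤535 — dominates #4.
Others (#1, #2, #5, #8) are each worse than #4 on at least one objective.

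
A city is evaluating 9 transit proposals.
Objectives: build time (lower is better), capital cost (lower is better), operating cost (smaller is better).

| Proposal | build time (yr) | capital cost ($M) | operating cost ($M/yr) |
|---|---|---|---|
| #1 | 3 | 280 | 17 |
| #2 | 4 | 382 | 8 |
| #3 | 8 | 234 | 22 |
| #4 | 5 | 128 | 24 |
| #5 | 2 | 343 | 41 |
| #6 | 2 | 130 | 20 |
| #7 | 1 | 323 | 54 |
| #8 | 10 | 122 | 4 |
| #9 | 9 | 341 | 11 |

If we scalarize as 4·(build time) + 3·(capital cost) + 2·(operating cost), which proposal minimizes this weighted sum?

#1: 4·3 + 3·280 + 2·17 = 886
#2: 4·4 + 3·382 + 2·8 = 1178
#3: 4·8 + 3·234 + 2·22 = 778
#4: 4·5 + 3·128 + 2·24 = 452
#5: 4·2 + 3·343 + 2·41 = 1119
#6: 4·2 + 3·130 + 2·20 = 438
#7: 4·1 + 3·323 + 2·54 = 1081
#8: 4·10 + 3·122 + 2·4 = 414
#9: 4·9 + 3·341 + 2·11 = 1081
Lowest: #8 at 414.

#8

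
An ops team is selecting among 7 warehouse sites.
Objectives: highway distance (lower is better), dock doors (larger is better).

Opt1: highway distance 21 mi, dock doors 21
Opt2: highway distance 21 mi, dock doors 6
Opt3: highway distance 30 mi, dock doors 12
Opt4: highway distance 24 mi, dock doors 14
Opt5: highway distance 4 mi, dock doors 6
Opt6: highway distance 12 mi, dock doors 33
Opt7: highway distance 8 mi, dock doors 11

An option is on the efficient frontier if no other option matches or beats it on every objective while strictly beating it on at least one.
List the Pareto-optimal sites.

Opt1: dominated by Opt6 (highway distance 12≤21, dock doors 33≥21).
Opt2: dominated by Opt1 (highway distance 21≤21, dock doors 21≥6).
Opt3: dominated by Opt1 (highway distance 21≤30, dock doors 21≥12).
Opt4: dominated by Opt1 (highway distance 21≤24, dock doors 21≥14).
Opt5: not dominated (best highway distance).
Opt6: not dominated (best dock doors).
Opt7: not dominated.

Opt5, Opt6, Opt7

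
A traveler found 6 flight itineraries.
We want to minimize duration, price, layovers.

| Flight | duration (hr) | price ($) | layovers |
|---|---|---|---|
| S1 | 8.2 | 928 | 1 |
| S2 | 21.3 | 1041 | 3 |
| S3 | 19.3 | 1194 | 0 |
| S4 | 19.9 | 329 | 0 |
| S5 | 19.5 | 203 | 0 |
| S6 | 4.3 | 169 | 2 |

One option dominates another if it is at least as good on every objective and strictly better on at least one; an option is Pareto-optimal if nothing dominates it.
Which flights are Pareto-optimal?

S1: not dominated.
S2: dominated by S1 (duration 8.2≤21.3, price 928≤1041, layovers 1≤3).
S3: not dominated.
S4: dominated by S5 (duration 19.5≤19.9, price 203≤329, layovers 0≤0).
S5: not dominated.
S6: not dominated (best duration).

S1, S3, S5, S6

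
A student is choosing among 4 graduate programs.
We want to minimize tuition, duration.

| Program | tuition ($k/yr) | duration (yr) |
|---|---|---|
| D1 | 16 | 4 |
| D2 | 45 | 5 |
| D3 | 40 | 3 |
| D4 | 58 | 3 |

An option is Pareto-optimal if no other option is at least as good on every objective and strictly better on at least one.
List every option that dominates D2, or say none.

D1, D3

D1: tuition 16≤45, duration 4≤5 — dominates D2.
D3: tuition 40≤45, duration 3≤5 — dominates D2.
Others (D4) are each worse than D2 on at least one objective.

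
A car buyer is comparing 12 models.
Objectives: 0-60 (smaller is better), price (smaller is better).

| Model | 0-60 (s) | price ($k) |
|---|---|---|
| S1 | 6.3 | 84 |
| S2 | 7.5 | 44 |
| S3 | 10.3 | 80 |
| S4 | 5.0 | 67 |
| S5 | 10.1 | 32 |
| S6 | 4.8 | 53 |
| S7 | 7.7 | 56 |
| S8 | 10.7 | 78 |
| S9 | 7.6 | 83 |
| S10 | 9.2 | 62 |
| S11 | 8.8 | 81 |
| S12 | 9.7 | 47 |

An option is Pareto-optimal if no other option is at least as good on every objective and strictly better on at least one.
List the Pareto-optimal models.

S1: dominated by S4 (0-60 5.0≤6.3, price 67≤84).
S2: not dominated.
S3: dominated by S2 (0-60 7.5≤10.3, price 44≤80).
S4: dominated by S6 (0-60 4.8≤5.0, price 53≤67).
S5: not dominated (best price).
S6: not dominated (best 0-60).
S7: dominated by S2 (0-60 7.5≤7.7, price 44≤56).
S8: dominated by S2 (0-60 7.5≤10.7, price 44≤78).
S9: dominated by S2 (0-60 7.5≤7.6, price 44≤83).
S10: dominated by S2 (0-60 7.5≤9.2, price 44≤62).
S11: dominated by S2 (0-60 7.5≤8.8, price 44≤81).
S12: dominated by S2 (0-60 7.5≤9.7, price 44≤47).

S2, S5, S6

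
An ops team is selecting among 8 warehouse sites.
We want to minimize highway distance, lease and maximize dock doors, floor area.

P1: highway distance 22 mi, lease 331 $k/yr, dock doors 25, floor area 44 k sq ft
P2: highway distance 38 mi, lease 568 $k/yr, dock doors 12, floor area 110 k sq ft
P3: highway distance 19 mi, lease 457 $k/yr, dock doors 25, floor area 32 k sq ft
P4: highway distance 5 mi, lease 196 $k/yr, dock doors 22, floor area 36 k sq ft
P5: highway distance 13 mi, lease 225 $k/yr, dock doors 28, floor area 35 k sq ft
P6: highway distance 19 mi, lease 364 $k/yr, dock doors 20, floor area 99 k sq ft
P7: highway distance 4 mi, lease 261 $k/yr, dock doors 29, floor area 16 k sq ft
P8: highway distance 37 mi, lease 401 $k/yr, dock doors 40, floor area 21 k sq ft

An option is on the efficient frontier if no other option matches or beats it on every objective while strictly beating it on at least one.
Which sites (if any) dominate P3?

P5: highway distance 13≤19, lease 225≤457, dock doors 28≥25, floor area 35≥32 — dominates P3.
Others (P1, P2, P4, P6, P7, P8) are each worse than P3 on at least one objective.

P5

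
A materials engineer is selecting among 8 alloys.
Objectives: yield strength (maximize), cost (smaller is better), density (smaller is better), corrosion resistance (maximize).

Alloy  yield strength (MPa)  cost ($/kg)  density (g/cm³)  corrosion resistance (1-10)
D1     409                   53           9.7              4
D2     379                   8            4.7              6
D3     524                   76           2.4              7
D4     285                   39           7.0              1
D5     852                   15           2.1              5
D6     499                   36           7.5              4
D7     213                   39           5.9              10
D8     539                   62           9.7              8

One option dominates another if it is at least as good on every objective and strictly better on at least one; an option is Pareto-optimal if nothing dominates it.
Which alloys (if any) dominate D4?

D2: yield strength 379≥285, cost 8≤39, density 4.7≤7.0, corrosion resistance 6≥1 — dominates D4.
D5: yield strength 852≥285, cost 15≤39, density 2.1≤7.0, corrosion resistance 5≥1 — dominates D4.
Others (D1, D3, D6, D7, D8) are each worse than D4 on at least one objective.

D2, D5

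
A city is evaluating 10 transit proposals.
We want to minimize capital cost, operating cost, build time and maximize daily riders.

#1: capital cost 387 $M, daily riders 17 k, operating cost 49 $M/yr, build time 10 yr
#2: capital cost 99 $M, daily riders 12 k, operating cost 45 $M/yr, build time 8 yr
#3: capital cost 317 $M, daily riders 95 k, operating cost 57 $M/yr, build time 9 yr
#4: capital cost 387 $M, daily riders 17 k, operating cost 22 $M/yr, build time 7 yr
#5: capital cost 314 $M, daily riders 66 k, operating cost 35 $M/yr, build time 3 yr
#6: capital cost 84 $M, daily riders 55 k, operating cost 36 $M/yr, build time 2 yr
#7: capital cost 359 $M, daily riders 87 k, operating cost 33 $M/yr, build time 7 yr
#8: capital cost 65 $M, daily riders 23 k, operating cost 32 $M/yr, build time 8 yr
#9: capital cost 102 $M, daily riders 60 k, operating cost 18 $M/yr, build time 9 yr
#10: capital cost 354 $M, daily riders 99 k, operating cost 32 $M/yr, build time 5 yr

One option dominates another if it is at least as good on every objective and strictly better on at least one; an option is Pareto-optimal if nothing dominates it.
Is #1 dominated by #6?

#6 vs #1: capital cost 84≤387, daily riders 55≥17, operating cost 36≤49, build time 2≤10 — #6 is at least as good on every objective with at least one strict improvement.

Yes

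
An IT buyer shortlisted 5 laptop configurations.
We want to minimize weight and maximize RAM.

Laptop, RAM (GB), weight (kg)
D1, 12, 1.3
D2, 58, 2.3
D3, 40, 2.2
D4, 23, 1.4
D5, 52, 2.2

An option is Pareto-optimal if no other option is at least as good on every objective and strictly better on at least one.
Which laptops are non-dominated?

D1: not dominated (best weight).
D2: not dominated (best RAM).
D3: dominated by D5 (RAM 52≥40, weight 2.2≤2.2).
D4: not dominated.
D5: not dominated.

D1, D2, D4, D5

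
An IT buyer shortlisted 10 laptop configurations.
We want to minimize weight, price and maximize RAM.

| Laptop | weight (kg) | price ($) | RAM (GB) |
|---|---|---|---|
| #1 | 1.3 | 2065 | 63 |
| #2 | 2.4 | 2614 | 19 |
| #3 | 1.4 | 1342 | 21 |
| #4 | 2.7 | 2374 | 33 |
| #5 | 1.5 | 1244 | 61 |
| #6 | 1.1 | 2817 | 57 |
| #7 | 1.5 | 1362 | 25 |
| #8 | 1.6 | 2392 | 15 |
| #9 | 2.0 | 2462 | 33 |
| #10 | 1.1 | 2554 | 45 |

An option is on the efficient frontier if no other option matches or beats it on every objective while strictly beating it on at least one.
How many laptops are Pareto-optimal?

#1: not dominated (best RAM).
#2: dominated by #1 (weight 1.3≤2.4, price 2065≤2614, RAM 63≥19).
#3: not dominated.
#4: dominated by #1 (weight 1.3≤2.7, price 2065≤2374, RAM 63≥33).
#5: not dominated (best price).
#6: not dominated.
#7: dominated by #5 (weight 1.5≤1.5, price 1244≤1362, RAM 61≥25).
#8: dominated by #1 (weight 1.3≤1.6, price 2065≤2392, RAM 63≥15).
#9: dominated by #1 (weight 1.3≤2.0, price 2065≤2462, RAM 63≥33).
#10: not dominated.
Pareto-optimal: #1, #3, #5, #6, #10 → 5.

5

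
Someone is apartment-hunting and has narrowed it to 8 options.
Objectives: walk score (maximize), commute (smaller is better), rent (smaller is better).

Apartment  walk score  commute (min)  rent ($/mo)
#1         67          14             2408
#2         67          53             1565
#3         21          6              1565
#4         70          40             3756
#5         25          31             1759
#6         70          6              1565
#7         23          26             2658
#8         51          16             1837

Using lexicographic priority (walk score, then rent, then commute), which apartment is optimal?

#6

First maximize walk score: best is 70, kept {#4, #6}.
Then minimize rent: best is 1565, kept {#6}.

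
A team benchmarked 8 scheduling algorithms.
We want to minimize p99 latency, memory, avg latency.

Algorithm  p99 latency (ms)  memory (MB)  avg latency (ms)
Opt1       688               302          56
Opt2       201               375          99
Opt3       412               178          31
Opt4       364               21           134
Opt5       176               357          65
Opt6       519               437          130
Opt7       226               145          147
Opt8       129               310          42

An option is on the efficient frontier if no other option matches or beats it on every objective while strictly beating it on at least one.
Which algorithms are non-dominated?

Opt1: dominated by Opt3 (p99 latency 412≤688, memory 178≤302, avg latency 31≤56).
Opt2: dominated by Opt5 (p99 latency 176≤201, memory 357≤375, avg latency 65≤99).
Opt3: not dominated (best avg latency).
Opt4: not dominated (best memory).
Opt5: dominated by Opt8 (p99 latency 129≤176, memory 310≤357, avg latency 42≤65).
Opt6: dominated by Opt2 (p99 latency 201≤519, memory 375≤437, avg latency 99≤130).
Opt7: not dominated.
Opt8: not dominated (best p99 latency).

Opt3, Opt4, Opt7, Opt8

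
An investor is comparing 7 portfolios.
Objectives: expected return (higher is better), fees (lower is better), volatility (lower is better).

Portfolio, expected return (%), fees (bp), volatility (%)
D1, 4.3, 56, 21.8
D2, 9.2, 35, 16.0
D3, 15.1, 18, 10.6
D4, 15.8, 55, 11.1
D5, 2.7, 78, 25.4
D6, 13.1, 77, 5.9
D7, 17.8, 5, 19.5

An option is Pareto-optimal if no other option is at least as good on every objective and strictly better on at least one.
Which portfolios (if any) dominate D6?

none

D1: worse on expected return (4.3 vs 13.1).
D2: worse on expected return (9.2 vs 13.1).
D3: worse on volatility (10.6 vs 5.9).
D4: worse on volatility (11.1 vs 5.9).
D5: worse on expected return (2.7 vs 13.1).
D7: worse on volatility (19.5 vs 5.9).
No option dominates D6.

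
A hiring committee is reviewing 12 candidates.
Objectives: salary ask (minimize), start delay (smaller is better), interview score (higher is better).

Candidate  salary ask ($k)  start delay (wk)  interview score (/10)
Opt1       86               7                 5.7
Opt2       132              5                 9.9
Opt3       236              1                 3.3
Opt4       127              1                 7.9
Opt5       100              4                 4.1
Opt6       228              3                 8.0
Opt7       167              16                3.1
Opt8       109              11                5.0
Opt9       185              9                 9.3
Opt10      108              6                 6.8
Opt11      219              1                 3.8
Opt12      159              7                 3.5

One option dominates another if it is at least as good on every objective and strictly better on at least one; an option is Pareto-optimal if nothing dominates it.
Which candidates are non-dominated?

Opt1: not dominated (best salary ask).
Opt2: not dominated (best interview score).
Opt3: dominated by Opt4 (salary ask 127≤236, start delay 1≤1, interview score 7.9≥3.3).
Opt4: not dominated.
Opt5: not dominated.
Opt6: not dominated.
Opt7: dominated by Opt1 (salary ask 86≤167, start delay 7≤16, interview score 5.7≥3.1).
Opt8: dominated by Opt1 (salary ask 86≤109, start delay 7≤11, interview score 5.7≥5.0).
Opt9: dominated by Opt2 (salary ask 132≤185, start delay 5≤9, interview score 9.9≥9.3).
Opt10: not dominated.
Opt11: dominated by Opt4 (salary ask 127≤219, start delay 1≤1, interview score 7.9≥3.8).
Opt12: dominated by Opt1 (salary ask 86≤159, start delay 7≤7, interview score 5.7≥3.5).

Opt1, Opt2, Opt4, Opt5, Opt6, Opt10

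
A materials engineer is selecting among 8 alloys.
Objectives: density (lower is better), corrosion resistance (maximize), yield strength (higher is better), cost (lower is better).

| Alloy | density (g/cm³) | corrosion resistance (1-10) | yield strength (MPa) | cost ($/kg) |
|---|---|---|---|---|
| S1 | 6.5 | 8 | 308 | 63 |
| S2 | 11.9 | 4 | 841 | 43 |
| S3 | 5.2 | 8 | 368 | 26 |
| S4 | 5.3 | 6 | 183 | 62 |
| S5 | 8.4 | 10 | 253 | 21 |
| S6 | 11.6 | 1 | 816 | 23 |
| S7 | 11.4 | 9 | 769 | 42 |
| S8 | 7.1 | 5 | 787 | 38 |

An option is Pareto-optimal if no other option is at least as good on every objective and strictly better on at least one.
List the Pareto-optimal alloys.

S2, S3, S5, S6, S7, S8

S1: dominated by S3 (density 5.2≤6.5, corrosion resistance 8≥8, yield strength 368≥308, cost 26≤63).
S2: not dominated (best yield strength).
S3: not dominated (best density).
S4: dominated by S3 (density 5.2≤5.3, corrosion resistance 8≥6, yield strength 368≥183, cost 26≤62).
S5: not dominated (best corrosion resistance).
S6: not dominated.
S7: not dominated.
S8: not dominated.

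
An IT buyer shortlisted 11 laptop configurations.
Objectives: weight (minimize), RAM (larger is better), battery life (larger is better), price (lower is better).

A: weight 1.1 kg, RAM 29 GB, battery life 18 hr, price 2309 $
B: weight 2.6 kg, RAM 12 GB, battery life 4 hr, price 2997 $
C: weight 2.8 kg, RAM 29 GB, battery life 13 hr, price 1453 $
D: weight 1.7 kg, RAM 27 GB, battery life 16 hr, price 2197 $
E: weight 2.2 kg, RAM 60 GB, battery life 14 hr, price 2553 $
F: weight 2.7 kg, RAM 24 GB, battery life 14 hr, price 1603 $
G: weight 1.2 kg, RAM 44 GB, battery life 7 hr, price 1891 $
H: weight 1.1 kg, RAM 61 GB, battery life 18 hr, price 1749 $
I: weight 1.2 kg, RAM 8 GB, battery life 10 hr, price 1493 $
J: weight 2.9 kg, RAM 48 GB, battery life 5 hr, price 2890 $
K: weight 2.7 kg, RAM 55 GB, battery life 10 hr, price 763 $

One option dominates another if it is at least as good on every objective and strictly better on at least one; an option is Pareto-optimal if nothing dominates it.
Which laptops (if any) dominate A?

H: weight 1.1≤1.1, RAM 61≥29, battery life 18≥18, price 1749≤2309 — dominates A.
Others (B, C, D, E, F, G, I, J, K) are each worse than A on at least one objective.

H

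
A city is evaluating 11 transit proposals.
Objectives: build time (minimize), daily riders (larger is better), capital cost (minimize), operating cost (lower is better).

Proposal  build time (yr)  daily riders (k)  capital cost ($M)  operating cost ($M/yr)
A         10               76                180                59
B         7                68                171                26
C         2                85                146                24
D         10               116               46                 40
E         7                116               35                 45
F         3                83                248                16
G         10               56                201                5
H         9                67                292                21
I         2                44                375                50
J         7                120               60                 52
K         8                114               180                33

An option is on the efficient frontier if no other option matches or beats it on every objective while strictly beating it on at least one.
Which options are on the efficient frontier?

A: dominated by C (build time 2≤10, daily riders 85≥76, capital cost 146≤180, operating cost 24≤59).
B: dominated by C (build time 2≤7, daily riders 85≥68, capital cost 146≤171, operating cost 24≤26).
C: not dominated.
D: not dominated.
E: not dominated (best capital cost).
F: not dominated.
G: not dominated (best operating cost).
H: dominated by F (build time 3≤9, daily riders 83≥67, capital cost 248≤292, operating cost 16≤21).
I: dominated by C (build time 2≤2, daily riders 85≥44, capital cost 146≤375, operating cost 24≤50).
J: not dominated (best daily riders).
K: not dominated.

C, D, E, F, G, J, K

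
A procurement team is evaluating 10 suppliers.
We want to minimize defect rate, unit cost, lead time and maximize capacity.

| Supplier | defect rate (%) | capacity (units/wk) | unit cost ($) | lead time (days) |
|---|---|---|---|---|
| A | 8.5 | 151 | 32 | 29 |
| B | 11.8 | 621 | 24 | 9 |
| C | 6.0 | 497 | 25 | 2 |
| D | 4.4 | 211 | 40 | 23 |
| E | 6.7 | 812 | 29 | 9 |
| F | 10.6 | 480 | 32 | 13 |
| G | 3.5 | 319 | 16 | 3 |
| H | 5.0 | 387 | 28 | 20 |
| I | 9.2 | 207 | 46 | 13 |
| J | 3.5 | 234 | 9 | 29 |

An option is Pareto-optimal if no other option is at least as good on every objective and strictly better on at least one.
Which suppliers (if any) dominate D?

G: defect rate 3.5≤4.4, capacity 319≥211, unit cost 16≤40, lead time 3≤23 — dominates D.
Others (A, B, C, E, F, H, I, J) are each worse than D on at least one objective.

G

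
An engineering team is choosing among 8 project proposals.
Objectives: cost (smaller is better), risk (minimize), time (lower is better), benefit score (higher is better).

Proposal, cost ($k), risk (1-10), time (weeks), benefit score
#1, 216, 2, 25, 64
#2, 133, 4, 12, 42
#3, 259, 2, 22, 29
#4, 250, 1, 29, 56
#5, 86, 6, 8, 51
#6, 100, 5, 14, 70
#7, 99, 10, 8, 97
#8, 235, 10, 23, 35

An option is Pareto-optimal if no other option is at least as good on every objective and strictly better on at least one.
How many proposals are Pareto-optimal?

#1: not dominated.
#2: not dominated.
#3: not dominated.
#4: not dominated (best risk).
#5: not dominated (best cost).
#6: not dominated.
#7: not dominated (best benefit score).
#8: dominated by #2 (cost 133≤235, risk 4≤10, time 12≤23, benefit score 42≥35).
Pareto-optimal: #1, #2, #3, #4, #5, #6, #7 → 7.

7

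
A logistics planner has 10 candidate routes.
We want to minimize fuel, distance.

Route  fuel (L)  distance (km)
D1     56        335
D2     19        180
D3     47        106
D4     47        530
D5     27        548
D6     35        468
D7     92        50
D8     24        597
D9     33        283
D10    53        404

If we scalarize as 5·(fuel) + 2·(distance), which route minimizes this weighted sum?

D3

D1: 5·56 + 2·335 = 950
D2: 5·19 + 2·180 = 455
D3: 5·47 + 2·106 = 447
D4: 5·47 + 2·530 = 1295
D5: 5·27 + 2·548 = 1231
D6: 5·35 + 2·468 = 1111
D7: 5·92 + 2·50 = 560
D8: 5·24 + 2·597 = 1314
D9: 5·33 + 2·283 = 731
D10: 5·53 + 2·404 = 1073
Lowest: D3 at 447.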